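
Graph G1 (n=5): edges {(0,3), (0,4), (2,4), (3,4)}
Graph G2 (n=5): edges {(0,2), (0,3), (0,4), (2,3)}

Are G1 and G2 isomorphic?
Yes, isomorphic

The graphs are isomorphic.
One valid mapping φ: V(G1) → V(G2): 0→2, 1→1, 2→4, 3→3, 4→0

Verify φ preserves adjacency — for each edge of G1, its image is an edge of G2:
  (0,3) → (φ(0),φ(3)) = (2,3) ∈ E(G2) ✓
  (0,4) → (φ(0),φ(4)) = (0,2) ∈ E(G2) ✓
  (2,4) → (φ(2),φ(4)) = (0,4) ∈ E(G2) ✓
  (3,4) → (φ(3),φ(4)) = (0,3) ∈ E(G2) ✓
All 4 edges of G1 map to edges of G2, and |E(G1)| = |E(G2)| = 4, so φ is a bijection on edges as well as vertices. Hence G1 ≅ G2.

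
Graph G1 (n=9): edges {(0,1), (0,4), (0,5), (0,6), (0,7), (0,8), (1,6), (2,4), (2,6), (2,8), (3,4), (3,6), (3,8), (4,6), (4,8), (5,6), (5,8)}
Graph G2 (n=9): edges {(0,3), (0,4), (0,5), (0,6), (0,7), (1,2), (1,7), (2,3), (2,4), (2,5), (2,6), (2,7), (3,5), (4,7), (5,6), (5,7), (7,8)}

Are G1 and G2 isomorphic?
Yes, isomorphic

The graphs are isomorphic.
One valid mapping φ: V(G1) → V(G2): 0→7, 1→1, 2→3, 3→6, 4→5, 5→4, 6→2, 7→8, 8→0

Verify φ preserves adjacency — for each edge of G1, its image is an edge of G2:
  (0,1) → (φ(0),φ(1)) = (1,7) ∈ E(G2) ✓
  (0,4) → (φ(0),φ(4)) = (5,7) ∈ E(G2) ✓
  (0,5) → (φ(0),φ(5)) = (4,7) ∈ E(G2) ✓
  (0,6) → (φ(0),φ(6)) = (2,7) ∈ E(G2) ✓
  (0,7) → (φ(0),φ(7)) = (7,8) ∈ E(G2) ✓
  (0,8) → (φ(0),φ(8)) = (0,7) ∈ E(G2) ✓
  (1,6) → (φ(1),φ(6)) = (1,2) ∈ E(G2) ✓
  (2,4) → (φ(2),φ(4)) = (3,5) ∈ E(G2) ✓
  (2,6) → (φ(2),φ(6)) = (2,3) ∈ E(G2) ✓
  (2,8) → (φ(2),φ(8)) = (0,3) ∈ E(G2) ✓
  (3,4) → (φ(3),φ(4)) = (5,6) ∈ E(G2) ✓
  (3,6) → (φ(3),φ(6)) = (2,6) ∈ E(G2) ✓
  (3,8) → (φ(3),φ(8)) = (0,6) ∈ E(G2) ✓
  (4,6) → (φ(4),φ(6)) = (2,5) ∈ E(G2) ✓
  (4,8) → (φ(4),φ(8)) = (0,5) ∈ E(G2) ✓
  (5,6) → (φ(5),φ(6)) = (2,4) ∈ E(G2) ✓
  (5,8) → (φ(5),φ(8)) = (0,4) ∈ E(G2) ✓
All 17 edges of G1 map to edges of G2, and |E(G1)| = |E(G2)| = 17, so φ is a bijection on edges as well as vertices. Hence G1 ≅ G2.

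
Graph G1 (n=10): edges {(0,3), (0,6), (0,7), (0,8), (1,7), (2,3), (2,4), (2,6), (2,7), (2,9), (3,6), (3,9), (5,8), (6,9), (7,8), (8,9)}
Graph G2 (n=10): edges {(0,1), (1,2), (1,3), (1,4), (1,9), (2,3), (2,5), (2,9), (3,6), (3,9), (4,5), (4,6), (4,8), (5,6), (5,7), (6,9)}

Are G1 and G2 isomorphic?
Yes, isomorphic

The graphs are isomorphic.
One valid mapping φ: V(G1) → V(G2): 0→6, 1→8, 2→1, 3→3, 4→0, 5→7, 6→9, 7→4, 8→5, 9→2

Verify φ preserves adjacency — for each edge of G1, its image is an edge of G2:
  (0,3) → (φ(0),φ(3)) = (3,6) ∈ E(G2) ✓
  (0,6) → (φ(0),φ(6)) = (6,9) ∈ E(G2) ✓
  (0,7) → (φ(0),φ(7)) = (4,6) ∈ E(G2) ✓
  (0,8) → (φ(0),φ(8)) = (5,6) ∈ E(G2) ✓
  (1,7) → (φ(1),φ(7)) = (4,8) ∈ E(G2) ✓
  (2,3) → (φ(2),φ(3)) = (1,3) ∈ E(G2) ✓
  (2,4) → (φ(2),φ(4)) = (0,1) ∈ E(G2) ✓
  (2,6) → (φ(2),φ(6)) = (1,9) ∈ E(G2) ✓
  (2,7) → (φ(2),φ(7)) = (1,4) ∈ E(G2) ✓
  (2,9) → (φ(2),φ(9)) = (1,2) ∈ E(G2) ✓
  (3,6) → (φ(3),φ(6)) = (3,9) ∈ E(G2) ✓
  (3,9) → (φ(3),φ(9)) = (2,3) ∈ E(G2) ✓
  (5,8) → (φ(5),φ(8)) = (5,7) ∈ E(G2) ✓
  (6,9) → (φ(6),φ(9)) = (2,9) ∈ E(G2) ✓
  (7,8) → (φ(7),φ(8)) = (4,5) ∈ E(G2) ✓
  (8,9) → (φ(8),φ(9)) = (2,5) ∈ E(G2) ✓
All 16 edges of G1 map to edges of G2, and |E(G1)| = |E(G2)| = 16, so φ is a bijection on edges as well as vertices. Hence G1 ≅ G2.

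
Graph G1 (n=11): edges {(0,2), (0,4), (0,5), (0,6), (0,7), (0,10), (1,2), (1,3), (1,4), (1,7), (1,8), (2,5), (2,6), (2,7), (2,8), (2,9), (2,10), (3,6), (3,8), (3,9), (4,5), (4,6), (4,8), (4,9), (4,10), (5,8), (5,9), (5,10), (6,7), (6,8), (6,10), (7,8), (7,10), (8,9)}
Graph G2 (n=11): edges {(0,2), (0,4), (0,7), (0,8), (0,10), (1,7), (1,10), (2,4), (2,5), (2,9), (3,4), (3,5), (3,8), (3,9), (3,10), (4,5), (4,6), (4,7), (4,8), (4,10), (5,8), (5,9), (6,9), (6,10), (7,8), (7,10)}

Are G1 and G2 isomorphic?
No, not isomorphic

The graphs are NOT isomorphic.

Degrees in G1: deg(0)=6, deg(1)=5, deg(2)=8, deg(3)=4, deg(4)=7, deg(5)=6, deg(6)=7, deg(7)=6, deg(8)=8, deg(9)=5, deg(10)=6.
Sorted degree sequence of G1: [8, 8, 7, 7, 6, 6, 6, 6, 5, 5, 4].
Degrees in G2: deg(0)=5, deg(1)=2, deg(2)=4, deg(3)=5, deg(4)=8, deg(5)=5, deg(6)=3, deg(7)=5, deg(8)=5, deg(9)=4, deg(10)=6.
Sorted degree sequence of G2: [8, 6, 5, 5, 5, 5, 5, 4, 4, 3, 2].
The (sorted) degree sequence is an isomorphism invariant, so since G1 and G2 have different degree sequences they cannot be isomorphic.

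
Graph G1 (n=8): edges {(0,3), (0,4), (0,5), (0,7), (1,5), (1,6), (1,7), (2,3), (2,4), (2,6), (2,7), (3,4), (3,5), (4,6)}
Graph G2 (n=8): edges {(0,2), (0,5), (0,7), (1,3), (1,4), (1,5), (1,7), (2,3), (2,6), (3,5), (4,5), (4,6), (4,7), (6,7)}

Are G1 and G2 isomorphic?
Yes, isomorphic

The graphs are isomorphic.
One valid mapping φ: V(G1) → V(G2): 0→7, 1→2, 2→5, 3→4, 4→1, 5→6, 6→3, 7→0

Verify φ preserves adjacency — for each edge of G1, its image is an edge of G2:
  (0,3) → (φ(0),φ(3)) = (4,7) ∈ E(G2) ✓
  (0,4) → (φ(0),φ(4)) = (1,7) ∈ E(G2) ✓
  (0,5) → (φ(0),φ(5)) = (6,7) ∈ E(G2) ✓
  (0,7) → (φ(0),φ(7)) = (0,7) ∈ E(G2) ✓
  (1,5) → (φ(1),φ(5)) = (2,6) ∈ E(G2) ✓
  (1,6) → (φ(1),φ(6)) = (2,3) ∈ E(G2) ✓
  (1,7) → (φ(1),φ(7)) = (0,2) ∈ E(G2) ✓
  (2,3) → (φ(2),φ(3)) = (4,5) ∈ E(G2) ✓
  (2,4) → (φ(2),φ(4)) = (1,5) ∈ E(G2) ✓
  (2,6) → (φ(2),φ(6)) = (3,5) ∈ E(G2) ✓
  (2,7) → (φ(2),φ(7)) = (0,5) ∈ E(G2) ✓
  (3,4) → (φ(3),φ(4)) = (1,4) ∈ E(G2) ✓
  (3,5) → (φ(3),φ(5)) = (4,6) ∈ E(G2) ✓
  (4,6) → (φ(4),φ(6)) = (1,3) ∈ E(G2) ✓
All 14 edges of G1 map to edges of G2, and |E(G1)| = |E(G2)| = 14, so φ is a bijection on edges as well as vertices. Hence G1 ≅ G2.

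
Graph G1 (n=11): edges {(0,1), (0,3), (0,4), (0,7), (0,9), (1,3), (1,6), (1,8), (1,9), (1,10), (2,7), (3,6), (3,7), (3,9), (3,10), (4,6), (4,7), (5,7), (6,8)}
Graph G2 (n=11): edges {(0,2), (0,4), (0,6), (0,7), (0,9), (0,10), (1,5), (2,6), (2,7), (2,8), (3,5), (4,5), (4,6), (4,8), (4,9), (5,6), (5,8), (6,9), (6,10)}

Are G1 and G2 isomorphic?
Yes, isomorphic

The graphs are isomorphic.
One valid mapping φ: V(G1) → V(G2): 0→4, 1→0, 2→1, 3→6, 4→8, 5→3, 6→2, 7→5, 8→7, 9→9, 10→10

Verify φ preserves adjacency — for each edge of G1, its image is an edge of G2:
  (0,1) → (φ(0),φ(1)) = (0,4) ∈ E(G2) ✓
  (0,3) → (φ(0),φ(3)) = (4,6) ∈ E(G2) ✓
  (0,4) → (φ(0),φ(4)) = (4,8) ∈ E(G2) ✓
  (0,7) → (φ(0),φ(7)) = (4,5) ∈ E(G2) ✓
  (0,9) → (φ(0),φ(9)) = (4,9) ∈ E(G2) ✓
  (1,3) → (φ(1),φ(3)) = (0,6) ∈ E(G2) ✓
  (1,6) → (φ(1),φ(6)) = (0,2) ∈ E(G2) ✓
  (1,8) → (φ(1),φ(8)) = (0,7) ∈ E(G2) ✓
  (1,9) → (φ(1),φ(9)) = (0,9) ∈ E(G2) ✓
  (1,10) → (φ(1),φ(10)) = (0,10) ∈ E(G2) ✓
  (2,7) → (φ(2),φ(7)) = (1,5) ∈ E(G2) ✓
  (3,6) → (φ(3),φ(6)) = (2,6) ∈ E(G2) ✓
  (3,7) → (φ(3),φ(7)) = (5,6) ∈ E(G2) ✓
  (3,9) → (φ(3),φ(9)) = (6,9) ∈ E(G2) ✓
  (3,10) → (φ(3),φ(10)) = (6,10) ∈ E(G2) ✓
  (4,6) → (φ(4),φ(6)) = (2,8) ∈ E(G2) ✓
  (4,7) → (φ(4),φ(7)) = (5,8) ∈ E(G2) ✓
  (5,7) → (φ(5),φ(7)) = (3,5) ∈ E(G2) ✓
  (6,8) → (φ(6),φ(8)) = (2,7) ∈ E(G2) ✓
All 19 edges of G1 map to edges of G2, and |E(G1)| = |E(G2)| = 19, so φ is a bijection on edges as well as vertices. Hence G1 ≅ G2.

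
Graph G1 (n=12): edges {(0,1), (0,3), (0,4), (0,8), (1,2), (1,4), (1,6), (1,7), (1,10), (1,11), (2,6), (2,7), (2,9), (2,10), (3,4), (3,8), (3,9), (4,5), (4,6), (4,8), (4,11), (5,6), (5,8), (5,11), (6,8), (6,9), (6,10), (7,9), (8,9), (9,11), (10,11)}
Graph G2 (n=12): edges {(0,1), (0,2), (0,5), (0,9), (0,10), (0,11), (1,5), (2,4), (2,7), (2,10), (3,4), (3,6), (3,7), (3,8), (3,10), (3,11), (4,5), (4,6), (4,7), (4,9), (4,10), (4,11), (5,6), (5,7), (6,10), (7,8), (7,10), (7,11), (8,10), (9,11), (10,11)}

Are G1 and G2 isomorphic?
No, not isomorphic

The graphs are NOT isomorphic.

Degrees in G1: deg(0)=4, deg(1)=7, deg(2)=5, deg(3)=4, deg(4)=7, deg(5)=4, deg(6)=7, deg(7)=3, deg(8)=6, deg(9)=6, deg(10)=4, deg(11)=5.
Sorted degree sequence of G1: [7, 7, 7, 6, 6, 5, 5, 4, 4, 4, 4, 3].
Degrees in G2: deg(0)=6, deg(1)=2, deg(2)=4, deg(3)=6, deg(4)=8, deg(5)=5, deg(6)=4, deg(7)=7, deg(8)=3, deg(9)=3, deg(10)=8, deg(11)=6.
Sorted degree sequence of G2: [8, 8, 7, 6, 6, 6, 5, 4, 4, 3, 3, 2].
The (sorted) degree sequence is an isomorphism invariant, so since G1 and G2 have different degree sequences they cannot be isomorphic.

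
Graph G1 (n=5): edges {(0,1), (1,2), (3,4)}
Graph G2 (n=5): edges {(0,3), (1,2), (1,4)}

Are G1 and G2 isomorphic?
Yes, isomorphic

The graphs are isomorphic.
One valid mapping φ: V(G1) → V(G2): 0→2, 1→1, 2→4, 3→0, 4→3

Verify φ preserves adjacency — for each edge of G1, its image is an edge of G2:
  (0,1) → (φ(0),φ(1)) = (1,2) ∈ E(G2) ✓
  (1,2) → (φ(1),φ(2)) = (1,4) ∈ E(G2) ✓
  (3,4) → (φ(3),φ(4)) = (0,3) ∈ E(G2) ✓
All 3 edges of G1 map to edges of G2, and |E(G1)| = |E(G2)| = 3, so φ is a bijection on edges as well as vertices. Hence G1 ≅ G2.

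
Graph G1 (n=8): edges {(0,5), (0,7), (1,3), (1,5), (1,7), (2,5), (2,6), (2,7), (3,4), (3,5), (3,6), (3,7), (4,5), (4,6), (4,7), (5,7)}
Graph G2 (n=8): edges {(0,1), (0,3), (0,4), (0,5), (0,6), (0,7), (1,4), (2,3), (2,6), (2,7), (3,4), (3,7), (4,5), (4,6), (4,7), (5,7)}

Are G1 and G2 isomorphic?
Yes, isomorphic

The graphs are isomorphic.
One valid mapping φ: V(G1) → V(G2): 0→1, 1→5, 2→6, 3→7, 4→3, 5→0, 6→2, 7→4

Verify φ preserves adjacency — for each edge of G1, its image is an edge of G2:
  (0,5) → (φ(0),φ(5)) = (0,1) ∈ E(G2) ✓
  (0,7) → (φ(0),φ(7)) = (1,4) ∈ E(G2) ✓
  (1,3) → (φ(1),φ(3)) = (5,7) ∈ E(G2) ✓
  (1,5) → (φ(1),φ(5)) = (0,5) ∈ E(G2) ✓
  (1,7) → (φ(1),φ(7)) = (4,5) ∈ E(G2) ✓
  (2,5) → (φ(2),φ(5)) = (0,6) ∈ E(G2) ✓
  (2,6) → (φ(2),φ(6)) = (2,6) ∈ E(G2) ✓
  (2,7) → (φ(2),φ(7)) = (4,6) ∈ E(G2) ✓
  (3,4) → (φ(3),φ(4)) = (3,7) ∈ E(G2) ✓
  (3,5) → (φ(3),φ(5)) = (0,7) ∈ E(G2) ✓
  (3,6) → (φ(3),φ(6)) = (2,7) ∈ E(G2) ✓
  (3,7) → (φ(3),φ(7)) = (4,7) ∈ E(G2) ✓
  (4,5) → (φ(4),φ(5)) = (0,3) ∈ E(G2) ✓
  (4,6) → (φ(4),φ(6)) = (2,3) ∈ E(G2) ✓
  (4,7) → (φ(4),φ(7)) = (3,4) ∈ E(G2) ✓
  (5,7) → (φ(5),φ(7)) = (0,4) ∈ E(G2) ✓
All 16 edges of G1 map to edges of G2, and |E(G1)| = |E(G2)| = 16, so φ is a bijection on edges as well as vertices. Hence G1 ≅ G2.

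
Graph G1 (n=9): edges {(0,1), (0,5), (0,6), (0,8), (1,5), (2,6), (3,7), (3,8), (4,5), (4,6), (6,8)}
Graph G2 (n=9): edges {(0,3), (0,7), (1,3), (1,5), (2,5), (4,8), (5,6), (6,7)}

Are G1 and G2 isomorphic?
No, not isomorphic

The graphs are NOT isomorphic.

Counting triangles (3-cliques): G1 has 2, G2 has 0.
Triangle count is an isomorphism invariant, so differing triangle counts rule out isomorphism.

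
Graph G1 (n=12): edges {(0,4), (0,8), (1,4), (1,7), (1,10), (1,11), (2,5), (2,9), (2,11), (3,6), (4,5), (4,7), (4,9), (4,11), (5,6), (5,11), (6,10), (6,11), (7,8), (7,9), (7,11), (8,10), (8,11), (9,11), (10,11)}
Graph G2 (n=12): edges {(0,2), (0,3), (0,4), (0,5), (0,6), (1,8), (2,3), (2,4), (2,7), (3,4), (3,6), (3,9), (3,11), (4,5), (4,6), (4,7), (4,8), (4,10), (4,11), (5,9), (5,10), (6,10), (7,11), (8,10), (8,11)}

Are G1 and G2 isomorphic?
Yes, isomorphic

The graphs are isomorphic.
One valid mapping φ: V(G1) → V(G2): 0→9, 1→6, 2→7, 3→1, 4→3, 5→11, 6→8, 7→0, 8→5, 9→2, 10→10, 11→4

Verify φ preserves adjacency — for each edge of G1, its image is an edge of G2:
  (0,4) → (φ(0),φ(4)) = (3,9) ∈ E(G2) ✓
  (0,8) → (φ(0),φ(8)) = (5,9) ∈ E(G2) ✓
  (1,4) → (φ(1),φ(4)) = (3,6) ∈ E(G2) ✓
  (1,7) → (φ(1),φ(7)) = (0,6) ∈ E(G2) ✓
  (1,10) → (φ(1),φ(10)) = (6,10) ∈ E(G2) ✓
  (1,11) → (φ(1),φ(11)) = (4,6) ∈ E(G2) ✓
  (2,5) → (φ(2),φ(5)) = (7,11) ∈ E(G2) ✓
  (2,9) → (φ(2),φ(9)) = (2,7) ∈ E(G2) ✓
  (2,11) → (φ(2),φ(11)) = (4,7) ∈ E(G2) ✓
  (3,6) → (φ(3),φ(6)) = (1,8) ∈ E(G2) ✓
  (4,5) → (φ(4),φ(5)) = (3,11) ∈ E(G2) ✓
  (4,7) → (φ(4),φ(7)) = (0,3) ∈ E(G2) ✓
  (4,9) → (φ(4),φ(9)) = (2,3) ∈ E(G2) ✓
  (4,11) → (φ(4),φ(11)) = (3,4) ∈ E(G2) ✓
  (5,6) → (φ(5),φ(6)) = (8,11) ∈ E(G2) ✓
  (5,11) → (φ(5),φ(11)) = (4,11) ∈ E(G2) ✓
  (6,10) → (φ(6),φ(10)) = (8,10) ∈ E(G2) ✓
  (6,11) → (φ(6),φ(11)) = (4,8) ∈ E(G2) ✓
  (7,8) → (φ(7),φ(8)) = (0,5) ∈ E(G2) ✓
  (7,9) → (φ(7),φ(9)) = (0,2) ∈ E(G2) ✓
  (7,11) → (φ(7),φ(11)) = (0,4) ∈ E(G2) ✓
  (8,10) → (φ(8),φ(10)) = (5,10) ∈ E(G2) ✓
  (8,11) → (φ(8),φ(11)) = (4,5) ∈ E(G2) ✓
  (9,11) → (φ(9),φ(11)) = (2,4) ∈ E(G2) ✓
  (10,11) → (φ(10),φ(11)) = (4,10) ∈ E(G2) ✓
All 25 edges of G1 map to edges of G2, and |E(G1)| = |E(G2)| = 25, so φ is a bijection on edges as well as vertices. Hence G1 ≅ G2.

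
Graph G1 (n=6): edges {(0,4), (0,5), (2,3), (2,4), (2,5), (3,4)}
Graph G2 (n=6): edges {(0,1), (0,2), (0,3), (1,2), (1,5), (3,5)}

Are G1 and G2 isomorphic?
Yes, isomorphic

The graphs are isomorphic.
One valid mapping φ: V(G1) → V(G2): 0→5, 1→4, 2→0, 3→2, 4→1, 5→3

Verify φ preserves adjacency — for each edge of G1, its image is an edge of G2:
  (0,4) → (φ(0),φ(4)) = (1,5) ∈ E(G2) ✓
  (0,5) → (φ(0),φ(5)) = (3,5) ∈ E(G2) ✓
  (2,3) → (φ(2),φ(3)) = (0,2) ∈ E(G2) ✓
  (2,4) → (φ(2),φ(4)) = (0,1) ∈ E(G2) ✓
  (2,5) → (φ(2),φ(5)) = (0,3) ∈ E(G2) ✓
  (3,4) → (φ(3),φ(4)) = (1,2) ∈ E(G2) ✓
All 6 edges of G1 map to edges of G2, and |E(G1)| = |E(G2)| = 6, so φ is a bijection on edges as well as vertices. Hence G1 ≅ G2.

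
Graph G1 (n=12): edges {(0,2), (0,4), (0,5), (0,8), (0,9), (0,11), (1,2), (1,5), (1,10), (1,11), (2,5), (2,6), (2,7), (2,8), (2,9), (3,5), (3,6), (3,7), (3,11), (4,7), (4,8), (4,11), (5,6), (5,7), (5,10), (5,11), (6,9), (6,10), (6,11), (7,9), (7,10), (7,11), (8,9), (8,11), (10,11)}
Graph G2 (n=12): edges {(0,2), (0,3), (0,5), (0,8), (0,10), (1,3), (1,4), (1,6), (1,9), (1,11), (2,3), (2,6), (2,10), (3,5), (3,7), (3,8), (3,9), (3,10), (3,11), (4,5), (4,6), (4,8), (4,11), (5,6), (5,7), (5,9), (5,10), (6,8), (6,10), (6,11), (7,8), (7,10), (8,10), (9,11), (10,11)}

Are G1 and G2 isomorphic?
Yes, isomorphic

The graphs are isomorphic.
One valid mapping φ: V(G1) → V(G2): 0→11, 1→2, 2→6, 3→7, 4→9, 5→10, 6→8, 7→5, 8→1, 9→4, 10→0, 11→3

Verify φ preserves adjacency — for each edge of G1, its image is an edge of G2:
  (0,2) → (φ(0),φ(2)) = (6,11) ∈ E(G2) ✓
  (0,4) → (φ(0),φ(4)) = (9,11) ∈ E(G2) ✓
  (0,5) → (φ(0),φ(5)) = (10,11) ∈ E(G2) ✓
  (0,8) → (φ(0),φ(8)) = (1,11) ∈ E(G2) ✓
  (0,9) → (φ(0),φ(9)) = (4,11) ∈ E(G2) ✓
  (0,11) → (φ(0),φ(11)) = (3,11) ∈ E(G2) ✓
  (1,2) → (φ(1),φ(2)) = (2,6) ∈ E(G2) ✓
  (1,5) → (φ(1),φ(5)) = (2,10) ∈ E(G2) ✓
  (1,10) → (φ(1),φ(10)) = (0,2) ∈ E(G2) ✓
  (1,11) → (φ(1),φ(11)) = (2,3) ∈ E(G2) ✓
  (2,5) → (φ(2),φ(5)) = (6,10) ∈ E(G2) ✓
  (2,6) → (φ(2),φ(6)) = (6,8) ∈ E(G2) ✓
  (2,7) → (φ(2),φ(7)) = (5,6) ∈ E(G2) ✓
  (2,8) → (φ(2),φ(8)) = (1,6) ∈ E(G2) ✓
  (2,9) → (φ(2),φ(9)) = (4,6) ∈ E(G2) ✓
  (3,5) → (φ(3),φ(5)) = (7,10) ∈ E(G2) ✓
  (3,6) → (φ(3),φ(6)) = (7,8) ∈ E(G2) ✓
  (3,7) → (φ(3),φ(7)) = (5,7) ∈ E(G2) ✓
  (3,11) → (φ(3),φ(11)) = (3,7) ∈ E(G2) ✓
  (4,7) → (φ(4),φ(7)) = (5,9) ∈ E(G2) ✓
  (4,8) → (φ(4),φ(8)) = (1,9) ∈ E(G2) ✓
  (4,11) → (φ(4),φ(11)) = (3,9) ∈ E(G2) ✓
  (5,6) → (φ(5),φ(6)) = (8,10) ∈ E(G2) ✓
  (5,7) → (φ(5),φ(7)) = (5,10) ∈ E(G2) ✓
  (5,10) → (φ(5),φ(10)) = (0,10) ∈ E(G2) ✓
  (5,11) → (φ(5),φ(11)) = (3,10) ∈ E(G2) ✓
  (6,9) → (φ(6),φ(9)) = (4,8) ∈ E(G2) ✓
  (6,10) → (φ(6),φ(10)) = (0,8) ∈ E(G2) ✓
  (6,11) → (φ(6),φ(11)) = (3,8) ∈ E(G2) ✓
  (7,9) → (φ(7),φ(9)) = (4,5) ∈ E(G2) ✓
  (7,10) → (φ(7),φ(10)) = (0,5) ∈ E(G2) ✓
  (7,11) → (φ(7),φ(11)) = (3,5) ∈ E(G2) ✓
  (8,9) → (φ(8),φ(9)) = (1,4) ∈ E(G2) ✓
  (8,11) → (φ(8),φ(11)) = (1,3) ∈ E(G2) ✓
  (10,11) → (φ(10),φ(11)) = (0,3) ∈ E(G2) ✓
All 35 edges of G1 map to edges of G2, and |E(G1)| = |E(G2)| = 35, so φ is a bijection on edges as well as vertices. Hence G1 ≅ G2.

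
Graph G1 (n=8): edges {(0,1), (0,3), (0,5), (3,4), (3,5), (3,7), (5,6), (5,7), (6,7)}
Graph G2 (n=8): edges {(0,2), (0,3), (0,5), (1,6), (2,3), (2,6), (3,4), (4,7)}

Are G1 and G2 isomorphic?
No, not isomorphic

The graphs are NOT isomorphic.

Connected components of G1: 2 component(s) with vertex sets [[2], [0, 1, 3, 4, 5, 6, 7]], sizes [1, 7].
Connected components of G2: 1 component(s) with vertex sets [[0, 1, 2, 3, 4, 5, 6, 7]], sizes [8].
The number of connected components (and the multiset of component sizes) is an isomorphism invariant — an isomorphism maps each component of G1 bijectively onto a component of G2. Since G1 has 2 component(s) and G2 has 1, they cannot be isomorphic.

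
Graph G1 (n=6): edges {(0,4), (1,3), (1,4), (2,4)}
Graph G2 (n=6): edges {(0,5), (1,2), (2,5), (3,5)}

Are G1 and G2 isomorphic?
Yes, isomorphic

The graphs are isomorphic.
One valid mapping φ: V(G1) → V(G2): 0→0, 1→2, 2→3, 3→1, 4→5, 5→4

Verify φ preserves adjacency — for each edge of G1, its image is an edge of G2:
  (0,4) → (φ(0),φ(4)) = (0,5) ∈ E(G2) ✓
  (1,3) → (φ(1),φ(3)) = (1,2) ∈ E(G2) ✓
  (1,4) → (φ(1),φ(4)) = (2,5) ∈ E(G2) ✓
  (2,4) → (φ(2),φ(4)) = (3,5) ∈ E(G2) ✓
All 4 edges of G1 map to edges of G2, and |E(G1)| = |E(G2)| = 4, so φ is a bijection on edges as well as vertices. Hence G1 ≅ G2.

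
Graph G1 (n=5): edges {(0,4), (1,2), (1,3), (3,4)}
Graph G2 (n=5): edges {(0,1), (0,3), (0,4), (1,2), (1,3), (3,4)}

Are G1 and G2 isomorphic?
No, not isomorphic

The graphs are NOT isomorphic.

Counting edges: G1 has 4 edge(s); G2 has 6 edge(s).
Edge count is an isomorphism invariant (a bijection on vertices induces a bijection on edges), so differing edge counts rule out isomorphism.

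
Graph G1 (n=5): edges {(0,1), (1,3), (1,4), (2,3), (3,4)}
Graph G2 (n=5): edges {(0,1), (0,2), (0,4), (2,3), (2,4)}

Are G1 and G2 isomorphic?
Yes, isomorphic

The graphs are isomorphic.
One valid mapping φ: V(G1) → V(G2): 0→3, 1→2, 2→1, 3→0, 4→4

Verify φ preserves adjacency — for each edge of G1, its image is an edge of G2:
  (0,1) → (φ(0),φ(1)) = (2,3) ∈ E(G2) ✓
  (1,3) → (φ(1),φ(3)) = (0,2) ∈ E(G2) ✓
  (1,4) → (φ(1),φ(4)) = (2,4) ∈ E(G2) ✓
  (2,3) → (φ(2),φ(3)) = (0,1) ∈ E(G2) ✓
  (3,4) → (φ(3),φ(4)) = (0,4) ∈ E(G2) ✓
All 5 edges of G1 map to edges of G2, and |E(G1)| = |E(G2)| = 5, so φ is a bijection on edges as well as vertices. Hence G1 ≅ G2.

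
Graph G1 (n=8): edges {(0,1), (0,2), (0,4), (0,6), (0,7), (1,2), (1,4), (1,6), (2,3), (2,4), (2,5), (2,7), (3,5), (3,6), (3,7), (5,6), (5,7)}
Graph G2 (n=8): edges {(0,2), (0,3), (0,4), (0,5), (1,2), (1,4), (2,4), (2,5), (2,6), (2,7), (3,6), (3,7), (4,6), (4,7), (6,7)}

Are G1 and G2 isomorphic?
No, not isomorphic

The graphs are NOT isomorphic.

Degrees in G1: deg(0)=5, deg(1)=4, deg(2)=6, deg(3)=4, deg(4)=3, deg(5)=4, deg(6)=4, deg(7)=4.
Sorted degree sequence of G1: [6, 5, 4, 4, 4, 4, 4, 3].
Degrees in G2: deg(0)=4, deg(1)=2, deg(2)=6, deg(3)=3, deg(4)=5, deg(5)=2, deg(6)=4, deg(7)=4.
Sorted degree sequence of G2: [6, 5, 4, 4, 4, 3, 2, 2].
The (sorted) degree sequence is an isomorphism invariant, so since G1 and G2 have different degree sequences they cannot be isomorphic.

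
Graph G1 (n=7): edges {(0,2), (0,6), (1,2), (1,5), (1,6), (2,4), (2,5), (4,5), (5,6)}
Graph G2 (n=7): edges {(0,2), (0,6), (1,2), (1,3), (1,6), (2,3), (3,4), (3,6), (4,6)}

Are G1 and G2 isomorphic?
Yes, isomorphic

The graphs are isomorphic.
One valid mapping φ: V(G1) → V(G2): 0→0, 1→1, 2→6, 3→5, 4→4, 5→3, 6→2

Verify φ preserves adjacency — for each edge of G1, its image is an edge of G2:
  (0,2) → (φ(0),φ(2)) = (0,6) ∈ E(G2) ✓
  (0,6) → (φ(0),φ(6)) = (0,2) ∈ E(G2) ✓
  (1,2) → (φ(1),φ(2)) = (1,6) ∈ E(G2) ✓
  (1,5) → (φ(1),φ(5)) = (1,3) ∈ E(G2) ✓
  (1,6) → (φ(1),φ(6)) = (1,2) ∈ E(G2) ✓
  (2,4) → (φ(2),φ(4)) = (4,6) ∈ E(G2) ✓
  (2,5) → (φ(2),φ(5)) = (3,6) ∈ E(G2) ✓
  (4,5) → (φ(4),φ(5)) = (3,4) ∈ E(G2) ✓
  (5,6) → (φ(5),φ(6)) = (2,3) ∈ E(G2) ✓
All 9 edges of G1 map to edges of G2, and |E(G1)| = |E(G2)| = 9, so φ is a bijection on edges as well as vertices. Hence G1 ≅ G2.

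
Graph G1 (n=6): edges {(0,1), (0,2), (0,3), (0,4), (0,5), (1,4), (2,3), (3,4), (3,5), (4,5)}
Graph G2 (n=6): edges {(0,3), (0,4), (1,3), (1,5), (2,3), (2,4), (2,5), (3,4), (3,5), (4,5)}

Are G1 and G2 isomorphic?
Yes, isomorphic

The graphs are isomorphic.
One valid mapping φ: V(G1) → V(G2): 0→3, 1→1, 2→0, 3→4, 4→5, 5→2

Verify φ preserves adjacency — for each edge of G1, its image is an edge of G2:
  (0,1) → (φ(0),φ(1)) = (1,3) ∈ E(G2) ✓
  (0,2) → (φ(0),φ(2)) = (0,3) ∈ E(G2) ✓
  (0,3) → (φ(0),φ(3)) = (3,4) ∈ E(G2) ✓
  (0,4) → (φ(0),φ(4)) = (3,5) ∈ E(G2) ✓
  (0,5) → (φ(0),φ(5)) = (2,3) ∈ E(G2) ✓
  (1,4) → (φ(1),φ(4)) = (1,5) ∈ E(G2) ✓
  (2,3) → (φ(2),φ(3)) = (0,4) ∈ E(G2) ✓
  (3,4) → (φ(3),φ(4)) = (4,5) ∈ E(G2) ✓
  (3,5) → (φ(3),φ(5)) = (2,4) ∈ E(G2) ✓
  (4,5) → (φ(4),φ(5)) = (2,5) ∈ E(G2) ✓
All 10 edges of G1 map to edges of G2, and |E(G1)| = |E(G2)| = 10, so φ is a bijection on edges as well as vertices. Hence G1 ≅ G2.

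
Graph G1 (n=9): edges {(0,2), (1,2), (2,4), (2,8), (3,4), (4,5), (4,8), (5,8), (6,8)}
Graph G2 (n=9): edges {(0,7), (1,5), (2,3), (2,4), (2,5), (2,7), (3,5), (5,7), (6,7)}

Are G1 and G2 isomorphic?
Yes, isomorphic

The graphs are isomorphic.
One valid mapping φ: V(G1) → V(G2): 0→6, 1→0, 2→7, 3→4, 4→2, 5→3, 6→1, 7→8, 8→5

Verify φ preserves adjacency — for each edge of G1, its image is an edge of G2:
  (0,2) → (φ(0),φ(2)) = (6,7) ∈ E(G2) ✓
  (1,2) → (φ(1),φ(2)) = (0,7) ∈ E(G2) ✓
  (2,4) → (φ(2),φ(4)) = (2,7) ∈ E(G2) ✓
  (2,8) → (φ(2),φ(8)) = (5,7) ∈ E(G2) ✓
  (3,4) → (φ(3),φ(4)) = (2,4) ∈ E(G2) ✓
  (4,5) → (φ(4),φ(5)) = (2,3) ∈ E(G2) ✓
  (4,8) → (φ(4),φ(8)) = (2,5) ∈ E(G2) ✓
  (5,8) → (φ(5),φ(8)) = (3,5) ∈ E(G2) ✓
  (6,8) → (φ(6),φ(8)) = (1,5) ∈ E(G2) ✓
All 9 edges of G1 map to edges of G2, and |E(G1)| = |E(G2)| = 9, so φ is a bijection on edges as well as vertices. Hence G1 ≅ G2.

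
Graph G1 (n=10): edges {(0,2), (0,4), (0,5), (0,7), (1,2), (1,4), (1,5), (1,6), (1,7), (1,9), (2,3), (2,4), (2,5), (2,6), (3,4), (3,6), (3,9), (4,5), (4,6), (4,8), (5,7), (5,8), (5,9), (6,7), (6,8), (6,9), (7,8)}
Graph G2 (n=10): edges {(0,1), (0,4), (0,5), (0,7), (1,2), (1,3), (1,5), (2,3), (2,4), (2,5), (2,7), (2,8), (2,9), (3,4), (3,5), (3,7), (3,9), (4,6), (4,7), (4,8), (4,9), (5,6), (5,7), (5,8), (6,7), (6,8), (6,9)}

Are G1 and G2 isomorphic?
Yes, isomorphic

The graphs are isomorphic.
One valid mapping φ: V(G1) → V(G2): 0→9, 1→7, 2→3, 3→1, 4→2, 5→4, 6→5, 7→6, 8→8, 9→0

Verify φ preserves adjacency — for each edge of G1, its image is an edge of G2:
  (0,2) → (φ(0),φ(2)) = (3,9) ∈ E(G2) ✓
  (0,4) → (φ(0),φ(4)) = (2,9) ∈ E(G2) ✓
  (0,5) → (φ(0),φ(5)) = (4,9) ∈ E(G2) ✓
  (0,7) → (φ(0),φ(7)) = (6,9) ∈ E(G2) ✓
  (1,2) → (φ(1),φ(2)) = (3,7) ∈ E(G2) ✓
  (1,4) → (φ(1),φ(4)) = (2,7) ∈ E(G2) ✓
  (1,5) → (φ(1),φ(5)) = (4,7) ∈ E(G2) ✓
  (1,6) → (φ(1),φ(6)) = (5,7) ∈ E(G2) ✓
  (1,7) → (φ(1),φ(7)) = (6,7) ∈ E(G2) ✓
  (1,9) → (φ(1),φ(9)) = (0,7) ∈ E(G2) ✓
  (2,3) → (φ(2),φ(3)) = (1,3) ∈ E(G2) ✓
  (2,4) → (φ(2),φ(4)) = (2,3) ∈ E(G2) ✓
  (2,5) → (φ(2),φ(5)) = (3,4) ∈ E(G2) ✓
  (2,6) → (φ(2),φ(6)) = (3,5) ∈ E(G2) ✓
  (3,4) → (φ(3),φ(4)) = (1,2) ∈ E(G2) ✓
  (3,6) → (φ(3),φ(6)) = (1,5) ∈ E(G2) ✓
  (3,9) → (φ(3),φ(9)) = (0,1) ∈ E(G2) ✓
  (4,5) → (φ(4),φ(5)) = (2,4) ∈ E(G2) ✓
  (4,6) → (φ(4),φ(6)) = (2,5) ∈ E(G2) ✓
  (4,8) → (φ(4),φ(8)) = (2,8) ∈ E(G2) ✓
  (5,7) → (φ(5),φ(7)) = (4,6) ∈ E(G2) ✓
  (5,8) → (φ(5),φ(8)) = (4,8) ∈ E(G2) ✓
  (5,9) → (φ(5),φ(9)) = (0,4) ∈ E(G2) ✓
  (6,7) → (φ(6),φ(7)) = (5,6) ∈ E(G2) ✓
  (6,8) → (φ(6),φ(8)) = (5,8) ∈ E(G2) ✓
  (6,9) → (φ(6),φ(9)) = (0,5) ∈ E(G2) ✓
  (7,8) → (φ(7),φ(8)) = (6,8) ∈ E(G2) ✓
All 27 edges of G1 map to edges of G2, and |E(G1)| = |E(G2)| = 27, so φ is a bijection on edges as well as vertices. Hence G1 ≅ G2.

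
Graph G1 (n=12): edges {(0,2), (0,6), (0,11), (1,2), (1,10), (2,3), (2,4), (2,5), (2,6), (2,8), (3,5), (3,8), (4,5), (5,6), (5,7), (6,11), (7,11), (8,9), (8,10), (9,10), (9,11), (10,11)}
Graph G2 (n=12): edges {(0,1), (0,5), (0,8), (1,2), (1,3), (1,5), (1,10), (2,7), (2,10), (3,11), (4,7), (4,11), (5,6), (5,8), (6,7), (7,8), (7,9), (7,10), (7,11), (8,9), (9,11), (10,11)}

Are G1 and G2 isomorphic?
Yes, isomorphic

The graphs are isomorphic.
One valid mapping φ: V(G1) → V(G2): 0→2, 1→6, 2→7, 3→9, 4→4, 5→11, 6→10, 7→3, 8→8, 9→0, 10→5, 11→1

Verify φ preserves adjacency — for each edge of G1, its image is an edge of G2:
  (0,2) → (φ(0),φ(2)) = (2,7) ∈ E(G2) ✓
  (0,6) → (φ(0),φ(6)) = (2,10) ∈ E(G2) ✓
  (0,11) → (φ(0),φ(11)) = (1,2) ∈ E(G2) ✓
  (1,2) → (φ(1),φ(2)) = (6,7) ∈ E(G2) ✓
  (1,10) → (φ(1),φ(10)) = (5,6) ∈ E(G2) ✓
  (2,3) → (φ(2),φ(3)) = (7,9) ∈ E(G2) ✓
  (2,4) → (φ(2),φ(4)) = (4,7) ∈ E(G2) ✓
  (2,5) → (φ(2),φ(5)) = (7,11) ∈ E(G2) ✓
  (2,6) → (φ(2),φ(6)) = (7,10) ∈ E(G2) ✓
  (2,8) → (φ(2),φ(8)) = (7,8) ∈ E(G2) ✓
  (3,5) → (φ(3),φ(5)) = (9,11) ∈ E(G2) ✓
  (3,8) → (φ(3),φ(8)) = (8,9) ∈ E(G2) ✓
  (4,5) → (φ(4),φ(5)) = (4,11) ∈ E(G2) ✓
  (5,6) → (φ(5),φ(6)) = (10,11) ∈ E(G2) ✓
  (5,7) → (φ(5),φ(7)) = (3,11) ∈ E(G2) ✓
  (6,11) → (φ(6),φ(11)) = (1,10) ∈ E(G2) ✓
  (7,11) → (φ(7),φ(11)) = (1,3) ∈ E(G2) ✓
  (8,9) → (φ(8),φ(9)) = (0,8) ∈ E(G2) ✓
  (8,10) → (φ(8),φ(10)) = (5,8) ∈ E(G2) ✓
  (9,10) → (φ(9),φ(10)) = (0,5) ∈ E(G2) ✓
  (9,11) → (φ(9),φ(11)) = (0,1) ∈ E(G2) ✓
  (10,11) → (φ(10),φ(11)) = (1,5) ∈ E(G2) ✓
All 22 edges of G1 map to edges of G2, and |E(G1)| = |E(G2)| = 22, so φ is a bijection on edges as well as vertices. Hence G1 ≅ G2.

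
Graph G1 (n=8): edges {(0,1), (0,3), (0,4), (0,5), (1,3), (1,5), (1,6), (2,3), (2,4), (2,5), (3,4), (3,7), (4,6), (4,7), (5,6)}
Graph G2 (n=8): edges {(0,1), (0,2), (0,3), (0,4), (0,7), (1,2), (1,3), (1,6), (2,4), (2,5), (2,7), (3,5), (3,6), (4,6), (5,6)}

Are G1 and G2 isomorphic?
Yes, isomorphic

The graphs are isomorphic.
One valid mapping φ: V(G1) → V(G2): 0→1, 1→3, 2→4, 3→0, 4→2, 5→6, 6→5, 7→7

Verify φ preserves adjacency — for each edge of G1, its image is an edge of G2:
  (0,1) → (φ(0),φ(1)) = (1,3) ∈ E(G2) ✓
  (0,3) → (φ(0),φ(3)) = (0,1) ∈ E(G2) ✓
  (0,4) → (φ(0),φ(4)) = (1,2) ∈ E(G2) ✓
  (0,5) → (φ(0),φ(5)) = (1,6) ∈ E(G2) ✓
  (1,3) → (φ(1),φ(3)) = (0,3) ∈ E(G2) ✓
  (1,5) → (φ(1),φ(5)) = (3,6) ∈ E(G2) ✓
  (1,6) → (φ(1),φ(6)) = (3,5) ∈ E(G2) ✓
  (2,3) → (φ(2),φ(3)) = (0,4) ∈ E(G2) ✓
  (2,4) → (φ(2),φ(4)) = (2,4) ∈ E(G2) ✓
  (2,5) → (φ(2),φ(5)) = (4,6) ∈ E(G2) ✓
  (3,4) → (φ(3),φ(4)) = (0,2) ∈ E(G2) ✓
  (3,7) → (φ(3),φ(7)) = (0,7) ∈ E(G2) ✓
  (4,6) → (φ(4),φ(6)) = (2,5) ∈ E(G2) ✓
  (4,7) → (φ(4),φ(7)) = (2,7) ∈ E(G2) ✓
  (5,6) → (φ(5),φ(6)) = (5,6) ∈ E(G2) ✓
All 15 edges of G1 map to edges of G2, and |E(G1)| = |E(G2)| = 15, so φ is a bijection on edges as well as vertices. Hence G1 ≅ G2.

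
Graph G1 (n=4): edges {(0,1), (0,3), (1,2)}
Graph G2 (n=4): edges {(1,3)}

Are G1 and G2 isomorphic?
No, not isomorphic

The graphs are NOT isomorphic.

Connected components of G1: 1 component(s) with vertex sets [[0, 1, 2, 3]], sizes [4].
Connected components of G2: 3 component(s) with vertex sets [[0], [2], [1, 3]], sizes [1, 1, 2].
The number of connected components (and the multiset of component sizes) is an isomorphism invariant — an isomorphism maps each component of G1 bijectively onto a component of G2. Since G1 has 1 component(s) and G2 has 3, they cannot be isomorphic.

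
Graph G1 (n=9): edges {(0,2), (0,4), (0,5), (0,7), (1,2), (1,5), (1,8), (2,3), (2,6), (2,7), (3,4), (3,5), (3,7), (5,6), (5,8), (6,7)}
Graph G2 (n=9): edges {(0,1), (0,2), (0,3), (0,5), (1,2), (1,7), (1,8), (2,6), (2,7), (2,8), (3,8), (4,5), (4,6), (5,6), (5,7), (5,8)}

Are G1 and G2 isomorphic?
Yes, isomorphic

The graphs are isomorphic.
One valid mapping φ: V(G1) → V(G2): 0→8, 1→6, 2→2, 3→0, 4→3, 5→5, 6→7, 7→1, 8→4

Verify φ preserves adjacency — for each edge of G1, its image is an edge of G2:
  (0,2) → (φ(0),φ(2)) = (2,8) ∈ E(G2) ✓
  (0,4) → (φ(0),φ(4)) = (3,8) ∈ E(G2) ✓
  (0,5) → (φ(0),φ(5)) = (5,8) ∈ E(G2) ✓
  (0,7) → (φ(0),φ(7)) = (1,8) ∈ E(G2) ✓
  (1,2) → (φ(1),φ(2)) = (2,6) ∈ E(G2) ✓
  (1,5) → (φ(1),φ(5)) = (5,6) ∈ E(G2) ✓
  (1,8) → (φ(1),φ(8)) = (4,6) ∈ E(G2) ✓
  (2,3) → (φ(2),φ(3)) = (0,2) ∈ E(G2) ✓
  (2,6) → (φ(2),φ(6)) = (2,7) ∈ E(G2) ✓
  (2,7) → (φ(2),φ(7)) = (1,2) ∈ E(G2) ✓
  (3,4) → (φ(3),φ(4)) = (0,3) ∈ E(G2) ✓
  (3,5) → (φ(3),φ(5)) = (0,5) ∈ E(G2) ✓
  (3,7) → (φ(3),φ(7)) = (0,1) ∈ E(G2) ✓
  (5,6) → (φ(5),φ(6)) = (5,7) ∈ E(G2) ✓
  (5,8) → (φ(5),φ(8)) = (4,5) ∈ E(G2) ✓
  (6,7) → (φ(6),φ(7)) = (1,7) ∈ E(G2) ✓
All 16 edges of G1 map to edges of G2, and |E(G1)| = |E(G2)| = 16, so φ is a bijection on edges as well as vertices. Hence G1 ≅ G2.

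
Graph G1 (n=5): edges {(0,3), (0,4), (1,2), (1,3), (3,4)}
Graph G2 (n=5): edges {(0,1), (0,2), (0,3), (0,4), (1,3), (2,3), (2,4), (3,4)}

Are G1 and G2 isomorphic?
No, not isomorphic

The graphs are NOT isomorphic.

Counting triangles (3-cliques): G1 has 1, G2 has 5.
Triangle count is an isomorphism invariant, so differing triangle counts rule out isomorphism.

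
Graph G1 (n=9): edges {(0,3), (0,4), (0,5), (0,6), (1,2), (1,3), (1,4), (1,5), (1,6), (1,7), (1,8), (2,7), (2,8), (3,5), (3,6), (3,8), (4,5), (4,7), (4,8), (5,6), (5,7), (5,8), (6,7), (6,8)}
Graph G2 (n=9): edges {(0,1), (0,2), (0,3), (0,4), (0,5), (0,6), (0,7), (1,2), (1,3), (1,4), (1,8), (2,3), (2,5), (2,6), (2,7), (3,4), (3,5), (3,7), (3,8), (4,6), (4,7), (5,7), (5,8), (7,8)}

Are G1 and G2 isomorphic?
Yes, isomorphic

The graphs are isomorphic.
One valid mapping φ: V(G1) → V(G2): 0→8, 1→0, 2→6, 3→5, 4→1, 5→3, 6→7, 7→4, 8→2

Verify φ preserves adjacency — for each edge of G1, its image is an edge of G2:
  (0,3) → (φ(0),φ(3)) = (5,8) ∈ E(G2) ✓
  (0,4) → (φ(0),φ(4)) = (1,8) ∈ E(G2) ✓
  (0,5) → (φ(0),φ(5)) = (3,8) ∈ E(G2) ✓
  (0,6) → (φ(0),φ(6)) = (7,8) ∈ E(G2) ✓
  (1,2) → (φ(1),φ(2)) = (0,6) ∈ E(G2) ✓
  (1,3) → (φ(1),φ(3)) = (0,5) ∈ E(G2) ✓
  (1,4) → (φ(1),φ(4)) = (0,1) ∈ E(G2) ✓
  (1,5) → (φ(1),φ(5)) = (0,3) ∈ E(G2) ✓
  (1,6) → (φ(1),φ(6)) = (0,7) ∈ E(G2) ✓
  (1,7) → (φ(1),φ(7)) = (0,4) ∈ E(G2) ✓
  (1,8) → (φ(1),φ(8)) = (0,2) ∈ E(G2) ✓
  (2,7) → (φ(2),φ(7)) = (4,6) ∈ E(G2) ✓
  (2,8) → (φ(2),φ(8)) = (2,6) ∈ E(G2) ✓
  (3,5) → (φ(3),φ(5)) = (3,5) ∈ E(G2) ✓
  (3,6) → (φ(3),φ(6)) = (5,7) ∈ E(G2) ✓
  (3,8) → (φ(3),φ(8)) = (2,5) ∈ E(G2) ✓
  (4,5) → (φ(4),φ(5)) = (1,3) ∈ E(G2) ✓
  (4,7) → (φ(4),φ(7)) = (1,4) ∈ E(G2) ✓
  (4,8) → (φ(4),φ(8)) = (1,2) ∈ E(G2) ✓
  (5,6) → (φ(5),φ(6)) = (3,7) ∈ E(G2) ✓
  (5,7) → (φ(5),φ(7)) = (3,4) ∈ E(G2) ✓
  (5,8) → (φ(5),φ(8)) = (2,3) ∈ E(G2) ✓
  (6,7) → (φ(6),φ(7)) = (4,7) ∈ E(G2) ✓
  (6,8) → (φ(6),φ(8)) = (2,7) ∈ E(G2) ✓
All 24 edges of G1 map to edges of G2, and |E(G1)| = |E(G2)| = 24, so φ is a bijection on edges as well as vertices. Hence G1 ≅ G2.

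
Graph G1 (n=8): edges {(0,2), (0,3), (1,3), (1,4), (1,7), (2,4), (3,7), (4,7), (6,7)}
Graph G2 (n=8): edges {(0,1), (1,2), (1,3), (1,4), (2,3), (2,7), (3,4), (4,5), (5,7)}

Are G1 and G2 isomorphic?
Yes, isomorphic

The graphs are isomorphic.
One valid mapping φ: V(G1) → V(G2): 0→7, 1→3, 2→5, 3→2, 4→4, 5→6, 6→0, 7→1

Verify φ preserves adjacency — for each edge of G1, its image is an edge of G2:
  (0,2) → (φ(0),φ(2)) = (5,7) ∈ E(G2) ✓
  (0,3) → (φ(0),φ(3)) = (2,7) ∈ E(G2) ✓
  (1,3) → (φ(1),φ(3)) = (2,3) ∈ E(G2) ✓
  (1,4) → (φ(1),φ(4)) = (3,4) ∈ E(G2) ✓
  (1,7) → (φ(1),φ(7)) = (1,3) ∈ E(G2) ✓
  (2,4) → (φ(2),φ(4)) = (4,5) ∈ E(G2) ✓
  (3,7) → (φ(3),φ(7)) = (1,2) ∈ E(G2) ✓
  (4,7) → (φ(4),φ(7)) = (1,4) ∈ E(G2) ✓
  (6,7) → (φ(6),φ(7)) = (0,1) ∈ E(G2) ✓
All 9 edges of G1 map to edges of G2, and |E(G1)| = |E(G2)| = 9, so φ is a bijection on edges as well as vertices. Hence G1 ≅ G2.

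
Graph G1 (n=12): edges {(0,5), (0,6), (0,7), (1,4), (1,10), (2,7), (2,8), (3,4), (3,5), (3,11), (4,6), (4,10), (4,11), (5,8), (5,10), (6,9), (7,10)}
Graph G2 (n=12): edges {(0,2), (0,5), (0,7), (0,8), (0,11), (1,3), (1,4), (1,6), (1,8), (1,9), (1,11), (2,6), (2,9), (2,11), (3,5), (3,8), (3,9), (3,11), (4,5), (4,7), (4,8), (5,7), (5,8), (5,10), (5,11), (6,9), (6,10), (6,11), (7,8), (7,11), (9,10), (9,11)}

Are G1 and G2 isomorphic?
No, not isomorphic

The graphs are NOT isomorphic.

Degrees in G1: deg(0)=3, deg(1)=2, deg(2)=2, deg(3)=3, deg(4)=5, deg(5)=4, deg(6)=3, deg(7)=3, deg(8)=2, deg(9)=1, deg(10)=4, deg(11)=2.
Sorted degree sequence of G1: [5, 4, 4, 3, 3, 3, 3, 2, 2, 2, 2, 1].
Degrees in G2: deg(0)=5, deg(1)=6, deg(2)=4, deg(3)=5, deg(4)=4, deg(5)=7, deg(6)=5, deg(7)=5, deg(8)=6, deg(9)=6, deg(10)=3, deg(11)=8.
Sorted degree sequence of G2: [8, 7, 6, 6, 6, 5, 5, 5, 5, 4, 4, 3].
The (sorted) degree sequence is an isomorphism invariant, so since G1 and G2 have different degree sequences they cannot be isomorphic.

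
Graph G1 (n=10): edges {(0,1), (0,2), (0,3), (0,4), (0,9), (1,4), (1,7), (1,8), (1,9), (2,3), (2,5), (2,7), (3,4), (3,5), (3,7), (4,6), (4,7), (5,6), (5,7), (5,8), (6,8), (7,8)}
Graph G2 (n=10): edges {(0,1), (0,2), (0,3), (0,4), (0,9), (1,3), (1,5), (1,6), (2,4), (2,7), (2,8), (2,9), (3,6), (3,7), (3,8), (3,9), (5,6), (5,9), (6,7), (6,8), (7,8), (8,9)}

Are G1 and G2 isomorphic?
Yes, isomorphic

The graphs are isomorphic.
One valid mapping φ: V(G1) → V(G2): 0→2, 1→0, 2→7, 3→8, 4→9, 5→6, 6→5, 7→3, 8→1, 9→4

Verify φ preserves adjacency — for each edge of G1, its image is an edge of G2:
  (0,1) → (φ(0),φ(1)) = (0,2) ∈ E(G2) ✓
  (0,2) → (φ(0),φ(2)) = (2,7) ∈ E(G2) ✓
  (0,3) → (φ(0),φ(3)) = (2,8) ∈ E(G2) ✓
  (0,4) → (φ(0),φ(4)) = (2,9) ∈ E(G2) ✓
  (0,9) → (φ(0),φ(9)) = (2,4) ∈ E(G2) ✓
  (1,4) → (φ(1),φ(4)) = (0,9) ∈ E(G2) ✓
  (1,7) → (φ(1),φ(7)) = (0,3) ∈ E(G2) ✓
  (1,8) → (φ(1),φ(8)) = (0,1) ∈ E(G2) ✓
  (1,9) → (φ(1),φ(9)) = (0,4) ∈ E(G2) ✓
  (2,3) → (φ(2),φ(3)) = (7,8) ∈ E(G2) ✓
  (2,5) → (φ(2),φ(5)) = (6,7) ∈ E(G2) ✓
  (2,7) → (φ(2),φ(7)) = (3,7) ∈ E(G2) ✓
  (3,4) → (φ(3),φ(4)) = (8,9) ∈ E(G2) ✓
  (3,5) → (φ(3),φ(5)) = (6,8) ∈ E(G2) ✓
  (3,7) → (φ(3),φ(7)) = (3,8) ∈ E(G2) ✓
  (4,6) → (φ(4),φ(6)) = (5,9) ∈ E(G2) ✓
  (4,7) → (φ(4),φ(7)) = (3,9) ∈ E(G2) ✓
  (5,6) → (φ(5),φ(6)) = (5,6) ∈ E(G2) ✓
  (5,7) → (φ(5),φ(7)) = (3,6) ∈ E(G2) ✓
  (5,8) → (φ(5),φ(8)) = (1,6) ∈ E(G2) ✓
  (6,8) → (φ(6),φ(8)) = (1,5) ∈ E(G2) ✓
  (7,8) → (φ(7),φ(8)) = (1,3) ∈ E(G2) ✓
All 22 edges of G1 map to edges of G2, and |E(G1)| = |E(G2)| = 22, so φ is a bijection on edges as well as vertices. Hence G1 ≅ G2.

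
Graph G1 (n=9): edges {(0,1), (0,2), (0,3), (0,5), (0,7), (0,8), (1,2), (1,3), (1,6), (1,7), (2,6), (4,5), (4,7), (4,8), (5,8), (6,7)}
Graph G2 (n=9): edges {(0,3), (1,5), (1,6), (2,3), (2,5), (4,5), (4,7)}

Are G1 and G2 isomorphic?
No, not isomorphic

The graphs are NOT isomorphic.

Connected components of G1: 1 component(s) with vertex sets [[0, 1, 2, 3, 4, 5, 6, 7, 8]], sizes [9].
Connected components of G2: 2 component(s) with vertex sets [[8], [0, 1, 2, 3, 4, 5, 6, 7]], sizes [1, 8].
The number of connected components (and the multiset of component sizes) is an isomorphism invariant — an isomorphism maps each component of G1 bijectively onto a component of G2. Since G1 has 1 component(s) and G2 has 2, they cannot be isomorphic.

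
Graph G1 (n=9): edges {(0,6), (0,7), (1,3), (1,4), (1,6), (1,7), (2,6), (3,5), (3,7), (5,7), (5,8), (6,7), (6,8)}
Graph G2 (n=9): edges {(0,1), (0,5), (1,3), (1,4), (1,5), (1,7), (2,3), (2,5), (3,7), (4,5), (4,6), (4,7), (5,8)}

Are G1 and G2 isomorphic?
Yes, isomorphic

The graphs are isomorphic.
One valid mapping φ: V(G1) → V(G2): 0→0, 1→4, 2→8, 3→7, 4→6, 5→3, 6→5, 7→1, 8→2

Verify φ preserves adjacency — for each edge of G1, its image is an edge of G2:
  (0,6) → (φ(0),φ(6)) = (0,5) ∈ E(G2) ✓
  (0,7) → (φ(0),φ(7)) = (0,1) ∈ E(G2) ✓
  (1,3) → (φ(1),φ(3)) = (4,7) ∈ E(G2) ✓
  (1,4) → (φ(1),φ(4)) = (4,6) ∈ E(G2) ✓
  (1,6) → (φ(1),φ(6)) = (4,5) ∈ E(G2) ✓
  (1,7) → (φ(1),φ(7)) = (1,4) ∈ E(G2) ✓
  (2,6) → (φ(2),φ(6)) = (5,8) ∈ E(G2) ✓
  (3,5) → (φ(3),φ(5)) = (3,7) ∈ E(G2) ✓
  (3,7) → (φ(3),φ(7)) = (1,7) ∈ E(G2) ✓
  (5,7) → (φ(5),φ(7)) = (1,3) ∈ E(G2) ✓
  (5,8) → (φ(5),φ(8)) = (2,3) ∈ E(G2) ✓
  (6,7) → (φ(6),φ(7)) = (1,5) ∈ E(G2) ✓
  (6,8) → (φ(6),φ(8)) = (2,5) ∈ E(G2) ✓
All 13 edges of G1 map to edges of G2, and |E(G1)| = |E(G2)| = 13, so φ is a bijection on edges as well as vertices. Hence G1 ≅ G2.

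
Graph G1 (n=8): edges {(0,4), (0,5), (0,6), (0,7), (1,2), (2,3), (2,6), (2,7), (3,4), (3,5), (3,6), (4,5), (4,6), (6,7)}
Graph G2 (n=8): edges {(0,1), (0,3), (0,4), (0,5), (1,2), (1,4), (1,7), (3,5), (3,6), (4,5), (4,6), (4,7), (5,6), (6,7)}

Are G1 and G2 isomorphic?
Yes, isomorphic

The graphs are isomorphic.
One valid mapping φ: V(G1) → V(G2): 0→6, 1→2, 2→1, 3→0, 4→5, 5→3, 6→4, 7→7

Verify φ preserves adjacency — for each edge of G1, its image is an edge of G2:
  (0,4) → (φ(0),φ(4)) = (5,6) ∈ E(G2) ✓
  (0,5) → (φ(0),φ(5)) = (3,6) ∈ E(G2) ✓
  (0,6) → (φ(0),φ(6)) = (4,6) ∈ E(G2) ✓
  (0,7) → (φ(0),φ(7)) = (6,7) ∈ E(G2) ✓
  (1,2) → (φ(1),φ(2)) = (1,2) ∈ E(G2) ✓
  (2,3) → (φ(2),φ(3)) = (0,1) ∈ E(G2) ✓
  (2,6) → (φ(2),φ(6)) = (1,4) ∈ E(G2) ✓
  (2,7) → (φ(2),φ(7)) = (1,7) ∈ E(G2) ✓
  (3,4) → (φ(3),φ(4)) = (0,5) ∈ E(G2) ✓
  (3,5) → (φ(3),φ(5)) = (0,3) ∈ E(G2) ✓
  (3,6) → (φ(3),φ(6)) = (0,4) ∈ E(G2) ✓
  (4,5) → (φ(4),φ(5)) = (3,5) ∈ E(G2) ✓
  (4,6) → (φ(4),φ(6)) = (4,5) ∈ E(G2) ✓
  (6,7) → (φ(6),φ(7)) = (4,7) ∈ E(G2) ✓
All 14 edges of G1 map to edges of G2, and |E(G1)| = |E(G2)| = 14, so φ is a bijection on edges as well as vertices. Hence G1 ≅ G2.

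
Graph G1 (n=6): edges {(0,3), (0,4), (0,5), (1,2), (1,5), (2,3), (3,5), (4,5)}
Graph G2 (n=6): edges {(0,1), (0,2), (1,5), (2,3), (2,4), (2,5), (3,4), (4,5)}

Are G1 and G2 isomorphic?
Yes, isomorphic

The graphs are isomorphic.
One valid mapping φ: V(G1) → V(G2): 0→4, 1→0, 2→1, 3→5, 4→3, 5→2

Verify φ preserves adjacency — for each edge of G1, its image is an edge of G2:
  (0,3) → (φ(0),φ(3)) = (4,5) ∈ E(G2) ✓
  (0,4) → (φ(0),φ(4)) = (3,4) ∈ E(G2) ✓
  (0,5) → (φ(0),φ(5)) = (2,4) ∈ E(G2) ✓
  (1,2) → (φ(1),φ(2)) = (0,1) ∈ E(G2) ✓
  (1,5) → (φ(1),φ(5)) = (0,2) ∈ E(G2) ✓
  (2,3) → (φ(2),φ(3)) = (1,5) ∈ E(G2) ✓
  (3,5) → (φ(3),φ(5)) = (2,5) ∈ E(G2) ✓
  (4,5) → (φ(4),φ(5)) = (2,3) ∈ E(G2) ✓
All 8 edges of G1 map to edges of G2, and |E(G1)| = |E(G2)| = 8, so φ is a bijection on edges as well as vertices. Hence G1 ≅ G2.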